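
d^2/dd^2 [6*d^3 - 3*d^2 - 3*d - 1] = 36*d - 6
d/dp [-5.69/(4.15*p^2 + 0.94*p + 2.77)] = (47.227*p + 5.3486)/(4.15*p^2 + 0.94*p + 2.77)^2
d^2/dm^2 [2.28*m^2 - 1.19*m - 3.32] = 4.56000000000000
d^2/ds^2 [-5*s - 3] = 0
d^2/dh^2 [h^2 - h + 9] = 2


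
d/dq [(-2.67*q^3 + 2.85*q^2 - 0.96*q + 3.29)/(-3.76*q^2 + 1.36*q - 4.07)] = (10.0392*q^4 - 7.2624*q^3 + 32.8671*q^2 + 1.54179999999999*q - 0.5672)/(14.1376*q^4 - 10.2272*q^3 + 32.456*q^2 - 11.0704*q + 16.5649)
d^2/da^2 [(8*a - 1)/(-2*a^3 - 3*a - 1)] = 6*(-3*(8*a - 1)*(2*a^2 + 1)^2 + 2*(8*a^2 + a*(8*a - 1) + 4)*(2*a^3 + 3*a + 1))/(2*a^3 + 3*a + 1)^3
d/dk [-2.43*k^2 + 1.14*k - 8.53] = 1.14 - 4.86*k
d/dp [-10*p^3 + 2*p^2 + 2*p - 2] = -30*p^2 + 4*p + 2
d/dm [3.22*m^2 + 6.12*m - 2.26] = 6.44*m + 6.12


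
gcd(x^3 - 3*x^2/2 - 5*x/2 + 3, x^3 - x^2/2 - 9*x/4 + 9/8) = x + 3/2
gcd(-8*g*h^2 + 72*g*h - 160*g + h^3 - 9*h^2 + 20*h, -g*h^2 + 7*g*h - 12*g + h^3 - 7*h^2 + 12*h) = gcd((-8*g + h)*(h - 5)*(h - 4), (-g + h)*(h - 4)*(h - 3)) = h - 4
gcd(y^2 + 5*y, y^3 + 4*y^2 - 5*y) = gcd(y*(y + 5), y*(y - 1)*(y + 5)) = y^2 + 5*y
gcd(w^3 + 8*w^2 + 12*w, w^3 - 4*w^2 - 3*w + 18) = w + 2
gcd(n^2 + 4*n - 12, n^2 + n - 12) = 1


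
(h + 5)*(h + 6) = h^2 + 11*h + 30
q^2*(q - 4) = q^3 - 4*q^2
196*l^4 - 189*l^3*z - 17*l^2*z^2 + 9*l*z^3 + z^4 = (-4*l + z)*(-l + z)*(7*l + z)^2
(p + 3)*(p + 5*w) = p^2 + 5*p*w + 3*p + 15*w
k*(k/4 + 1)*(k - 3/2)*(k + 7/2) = k^4/4 + 3*k^3/2 + 11*k^2/16 - 21*k/4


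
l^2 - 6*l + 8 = (l - 4)*(l - 2)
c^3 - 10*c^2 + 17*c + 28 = (c - 7)*(c - 4)*(c + 1)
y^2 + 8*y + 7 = (y + 1)*(y + 7)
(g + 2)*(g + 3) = g^2 + 5*g + 6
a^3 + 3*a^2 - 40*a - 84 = (a - 6)*(a + 2)*(a + 7)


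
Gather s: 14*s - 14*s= 0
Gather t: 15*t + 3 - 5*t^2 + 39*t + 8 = -5*t^2 + 54*t + 11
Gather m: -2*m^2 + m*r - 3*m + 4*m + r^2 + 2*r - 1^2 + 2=-2*m^2 + m*(r + 1) + r^2 + 2*r + 1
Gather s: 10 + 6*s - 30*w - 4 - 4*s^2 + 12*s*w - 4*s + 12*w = -4*s^2 + s*(12*w + 2) - 18*w + 6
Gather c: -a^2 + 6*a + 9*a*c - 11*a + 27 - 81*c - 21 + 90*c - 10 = -a^2 - 5*a + c*(9*a + 9) - 4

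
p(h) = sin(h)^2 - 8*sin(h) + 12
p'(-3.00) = 8.20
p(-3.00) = 13.15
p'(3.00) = 7.64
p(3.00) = 10.89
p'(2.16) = 3.52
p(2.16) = 6.04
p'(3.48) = 8.17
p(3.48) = 14.77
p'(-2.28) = 6.20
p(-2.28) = 18.65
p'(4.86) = -1.47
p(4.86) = 20.89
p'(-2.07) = 4.67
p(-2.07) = 19.79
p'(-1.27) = -2.94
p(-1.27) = 20.55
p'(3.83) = 7.16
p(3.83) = 17.49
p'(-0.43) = -8.03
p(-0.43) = 15.51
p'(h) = 2*sin(h)*cos(h) - 8*cos(h)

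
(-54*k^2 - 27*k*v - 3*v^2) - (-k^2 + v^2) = -53*k^2 - 27*k*v - 4*v^2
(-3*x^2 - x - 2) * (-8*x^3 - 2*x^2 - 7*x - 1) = 24*x^5 + 14*x^4 + 39*x^3 + 14*x^2 + 15*x + 2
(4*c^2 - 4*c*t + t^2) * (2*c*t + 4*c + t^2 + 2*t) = 8*c^3*t + 16*c^3 - 4*c^2*t^2 - 8*c^2*t - 2*c*t^3 - 4*c*t^2 + t^4 + 2*t^3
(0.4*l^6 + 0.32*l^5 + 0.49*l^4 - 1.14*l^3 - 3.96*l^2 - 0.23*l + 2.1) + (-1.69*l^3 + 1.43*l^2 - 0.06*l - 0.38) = 0.4*l^6 + 0.32*l^5 + 0.49*l^4 - 2.83*l^3 - 2.53*l^2 - 0.29*l + 1.72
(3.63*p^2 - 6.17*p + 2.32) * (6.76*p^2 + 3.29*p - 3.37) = 24.5388*p^4 - 29.7665*p^3 - 16.8492*p^2 + 28.4257*p - 7.8184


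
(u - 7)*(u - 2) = u^2 - 9*u + 14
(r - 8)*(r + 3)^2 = r^3 - 2*r^2 - 39*r - 72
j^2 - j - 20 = (j - 5)*(j + 4)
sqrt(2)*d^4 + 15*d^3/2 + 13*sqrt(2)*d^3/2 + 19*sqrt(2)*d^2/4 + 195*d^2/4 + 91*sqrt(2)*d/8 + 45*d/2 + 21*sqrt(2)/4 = (d + 1/2)*(d + 6)*(d + 7*sqrt(2)/2)*(sqrt(2)*d + 1/2)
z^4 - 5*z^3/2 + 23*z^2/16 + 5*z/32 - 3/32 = (z - 3/2)*(z - 1)*(z - 1/4)*(z + 1/4)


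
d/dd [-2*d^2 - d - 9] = -4*d - 1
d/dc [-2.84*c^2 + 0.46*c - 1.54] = 0.46 - 5.68*c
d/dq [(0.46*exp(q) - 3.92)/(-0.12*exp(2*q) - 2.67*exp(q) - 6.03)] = (0.0552*exp(2*q) - 0.9408*exp(q) - 13.2402)*exp(q)/(0.0144*exp(4*q) + 0.6408*exp(3*q) + 8.5761*exp(2*q) + 32.2002*exp(q) + 36.3609)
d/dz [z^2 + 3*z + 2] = 2*z + 3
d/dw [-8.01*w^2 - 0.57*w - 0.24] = -16.02*w - 0.57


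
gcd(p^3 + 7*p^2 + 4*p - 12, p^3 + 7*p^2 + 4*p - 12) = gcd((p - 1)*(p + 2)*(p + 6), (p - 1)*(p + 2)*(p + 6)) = p^3 + 7*p^2 + 4*p - 12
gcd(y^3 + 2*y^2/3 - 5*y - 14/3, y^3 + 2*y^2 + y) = y + 1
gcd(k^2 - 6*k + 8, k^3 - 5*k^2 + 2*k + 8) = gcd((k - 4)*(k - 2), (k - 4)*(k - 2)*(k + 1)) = k^2 - 6*k + 8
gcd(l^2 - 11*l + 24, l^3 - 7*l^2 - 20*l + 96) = l^2 - 11*l + 24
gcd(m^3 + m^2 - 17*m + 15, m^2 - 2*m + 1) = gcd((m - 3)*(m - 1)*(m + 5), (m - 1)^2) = m - 1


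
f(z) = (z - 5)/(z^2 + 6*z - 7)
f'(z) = (-2*z - 6)*(z - 5)/(z^2 + 6*z - 7)^2 + 1/(z^2 + 6*z - 7)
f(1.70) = -0.54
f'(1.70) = 1.00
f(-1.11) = 0.49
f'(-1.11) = 0.07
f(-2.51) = 0.48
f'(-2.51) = -0.03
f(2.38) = -0.20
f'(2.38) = 0.25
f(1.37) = -1.17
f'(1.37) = 3.63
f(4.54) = -0.01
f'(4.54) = 0.03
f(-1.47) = 0.47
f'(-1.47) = 0.03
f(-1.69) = 0.47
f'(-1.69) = 0.02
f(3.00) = -0.10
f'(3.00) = 0.11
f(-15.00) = -0.16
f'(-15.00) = -0.02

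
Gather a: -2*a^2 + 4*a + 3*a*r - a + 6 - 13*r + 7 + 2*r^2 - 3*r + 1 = -2*a^2 + a*(3*r + 3) + 2*r^2 - 16*r + 14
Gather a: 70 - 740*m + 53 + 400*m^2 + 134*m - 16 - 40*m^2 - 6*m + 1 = 360*m^2 - 612*m + 108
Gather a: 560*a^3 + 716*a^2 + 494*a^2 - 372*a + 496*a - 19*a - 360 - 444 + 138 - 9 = 560*a^3 + 1210*a^2 + 105*a - 675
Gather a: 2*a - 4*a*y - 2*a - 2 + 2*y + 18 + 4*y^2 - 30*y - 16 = -4*a*y + 4*y^2 - 28*y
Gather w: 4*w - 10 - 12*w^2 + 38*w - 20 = -12*w^2 + 42*w - 30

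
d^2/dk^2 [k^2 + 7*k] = 2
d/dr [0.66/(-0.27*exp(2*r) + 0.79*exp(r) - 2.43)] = (0.3564*exp(r) - 0.5214)*exp(r)/(0.27*exp(2*r) - 0.79*exp(r) + 2.43)^2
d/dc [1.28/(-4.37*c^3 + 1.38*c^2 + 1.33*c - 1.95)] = (16.7808*c^2 - 3.5328*c - 1.7024)/(4.37*c^3 - 1.38*c^2 - 1.33*c + 1.95)^2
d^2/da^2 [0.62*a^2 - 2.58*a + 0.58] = 1.24000000000000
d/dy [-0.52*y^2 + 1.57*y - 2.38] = 1.57 - 1.04*y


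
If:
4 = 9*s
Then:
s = 4/9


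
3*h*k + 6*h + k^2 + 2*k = (3*h + k)*(k + 2)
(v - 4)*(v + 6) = v^2 + 2*v - 24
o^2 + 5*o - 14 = (o - 2)*(o + 7)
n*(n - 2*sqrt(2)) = n^2 - 2*sqrt(2)*n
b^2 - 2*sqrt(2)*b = b*(b - 2*sqrt(2))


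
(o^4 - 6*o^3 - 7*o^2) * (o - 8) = o^5 - 14*o^4 + 41*o^3 + 56*o^2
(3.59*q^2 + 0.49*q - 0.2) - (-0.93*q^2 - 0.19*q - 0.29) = 4.52*q^2 + 0.68*q + 0.09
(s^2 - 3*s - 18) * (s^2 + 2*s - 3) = s^4 - s^3 - 27*s^2 - 27*s + 54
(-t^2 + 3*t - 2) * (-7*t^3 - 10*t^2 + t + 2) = 7*t^5 - 11*t^4 - 17*t^3 + 21*t^2 + 4*t - 4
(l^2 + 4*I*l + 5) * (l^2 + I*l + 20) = l^4 + 5*I*l^3 + 21*l^2 + 85*I*l + 100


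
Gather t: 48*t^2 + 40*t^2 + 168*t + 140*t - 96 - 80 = 88*t^2 + 308*t - 176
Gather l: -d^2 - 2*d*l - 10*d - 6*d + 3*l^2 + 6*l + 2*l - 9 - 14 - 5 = -d^2 - 16*d + 3*l^2 + l*(8 - 2*d) - 28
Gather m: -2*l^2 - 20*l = -2*l^2 - 20*l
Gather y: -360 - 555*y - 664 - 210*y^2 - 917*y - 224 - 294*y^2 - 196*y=-504*y^2 - 1668*y - 1248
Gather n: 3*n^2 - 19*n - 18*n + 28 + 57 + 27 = 3*n^2 - 37*n + 112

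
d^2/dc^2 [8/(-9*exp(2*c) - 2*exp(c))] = 16*(-4*(9*exp(c) + 1)^2 + (9*exp(c) + 2)*(18*exp(c) + 1))*exp(-c)/(9*exp(c) + 2)^3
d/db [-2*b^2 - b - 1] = -4*b - 1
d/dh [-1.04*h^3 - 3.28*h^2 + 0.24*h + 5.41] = -3.12*h^2 - 6.56*h + 0.24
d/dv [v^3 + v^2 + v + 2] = 3*v^2 + 2*v + 1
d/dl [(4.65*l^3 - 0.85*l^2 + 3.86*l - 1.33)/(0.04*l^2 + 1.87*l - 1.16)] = (0.186*l^4 + 17.391*l^3 - 17.9259*l^2 + 2.0784*l - 1.9905)/(0.0016*l^4 + 0.1496*l^3 + 3.4041*l^2 - 4.3384*l + 1.3456)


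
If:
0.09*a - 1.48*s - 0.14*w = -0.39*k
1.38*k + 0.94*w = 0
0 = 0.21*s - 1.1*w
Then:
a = 90.6448125143777*w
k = -0.681159420289855*w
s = 5.23809523809524*w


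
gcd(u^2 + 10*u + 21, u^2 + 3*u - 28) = u + 7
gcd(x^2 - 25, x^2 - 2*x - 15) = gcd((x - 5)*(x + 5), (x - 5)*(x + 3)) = x - 5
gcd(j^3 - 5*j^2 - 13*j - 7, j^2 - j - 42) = j - 7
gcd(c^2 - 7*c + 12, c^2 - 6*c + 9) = c - 3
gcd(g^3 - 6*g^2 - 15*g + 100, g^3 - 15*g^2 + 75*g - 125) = g^2 - 10*g + 25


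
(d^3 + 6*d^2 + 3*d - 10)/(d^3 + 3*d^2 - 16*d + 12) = (d^2 + 7*d + 10)/(d^2 + 4*d - 12)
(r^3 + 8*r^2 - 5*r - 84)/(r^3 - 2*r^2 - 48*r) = (-r^3 - 8*r^2 + 5*r + 84)/(r*(-r^2 + 2*r + 48))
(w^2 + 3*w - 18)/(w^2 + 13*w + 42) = (w - 3)/(w + 7)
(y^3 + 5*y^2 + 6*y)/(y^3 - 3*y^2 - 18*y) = (y + 2)/(y - 6)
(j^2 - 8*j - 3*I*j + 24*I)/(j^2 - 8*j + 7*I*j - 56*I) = (j - 3*I)/(j + 7*I)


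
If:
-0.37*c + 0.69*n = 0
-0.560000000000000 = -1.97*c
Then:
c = 0.28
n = 0.15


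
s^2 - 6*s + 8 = (s - 4)*(s - 2)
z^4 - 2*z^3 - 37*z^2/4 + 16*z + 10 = (z - 5/2)*(z + 1/2)*(z - 2*sqrt(2))*(z + 2*sqrt(2))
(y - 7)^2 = y^2 - 14*y + 49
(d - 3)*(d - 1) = d^2 - 4*d + 3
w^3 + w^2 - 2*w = w*(w - 1)*(w + 2)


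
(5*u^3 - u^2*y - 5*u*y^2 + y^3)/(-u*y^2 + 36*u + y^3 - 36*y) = (-5*u^2 - 4*u*y + y^2)/(y^2 - 36)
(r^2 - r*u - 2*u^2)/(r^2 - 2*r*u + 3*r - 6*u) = (r + u)/(r + 3)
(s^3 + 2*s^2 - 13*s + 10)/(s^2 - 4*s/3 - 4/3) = 3*(s^2 + 4*s - 5)/(3*s + 2)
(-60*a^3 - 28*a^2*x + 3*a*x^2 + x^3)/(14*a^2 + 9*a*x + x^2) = (-30*a^2 + a*x + x^2)/(7*a + x)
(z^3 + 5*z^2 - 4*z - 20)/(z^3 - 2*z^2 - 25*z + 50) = (z + 2)/(z - 5)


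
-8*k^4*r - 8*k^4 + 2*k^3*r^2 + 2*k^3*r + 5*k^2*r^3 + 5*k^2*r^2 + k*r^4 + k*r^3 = (-k + r)*(2*k + r)*(4*k + r)*(k*r + k)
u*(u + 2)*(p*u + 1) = p*u^3 + 2*p*u^2 + u^2 + 2*u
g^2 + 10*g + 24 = (g + 4)*(g + 6)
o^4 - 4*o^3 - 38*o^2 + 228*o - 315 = (o - 5)*(o - 3)^2*(o + 7)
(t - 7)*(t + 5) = t^2 - 2*t - 35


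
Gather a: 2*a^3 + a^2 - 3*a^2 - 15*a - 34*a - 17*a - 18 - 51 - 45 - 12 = 2*a^3 - 2*a^2 - 66*a - 126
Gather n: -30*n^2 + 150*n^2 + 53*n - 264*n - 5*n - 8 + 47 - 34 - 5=120*n^2 - 216*n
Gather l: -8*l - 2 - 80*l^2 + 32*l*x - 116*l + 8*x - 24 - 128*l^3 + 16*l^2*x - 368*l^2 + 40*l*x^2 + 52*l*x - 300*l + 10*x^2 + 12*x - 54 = -128*l^3 + l^2*(16*x - 448) + l*(40*x^2 + 84*x - 424) + 10*x^2 + 20*x - 80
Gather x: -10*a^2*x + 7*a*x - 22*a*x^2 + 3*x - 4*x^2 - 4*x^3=-4*x^3 + x^2*(-22*a - 4) + x*(-10*a^2 + 7*a + 3)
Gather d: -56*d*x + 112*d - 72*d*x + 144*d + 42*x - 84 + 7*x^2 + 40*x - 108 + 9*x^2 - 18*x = d*(256 - 128*x) + 16*x^2 + 64*x - 192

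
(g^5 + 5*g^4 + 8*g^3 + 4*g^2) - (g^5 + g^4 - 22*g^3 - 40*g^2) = 4*g^4 + 30*g^3 + 44*g^2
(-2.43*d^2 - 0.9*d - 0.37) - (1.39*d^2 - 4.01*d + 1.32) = -3.82*d^2 + 3.11*d - 1.69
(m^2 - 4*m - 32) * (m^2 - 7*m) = m^4 - 11*m^3 - 4*m^2 + 224*m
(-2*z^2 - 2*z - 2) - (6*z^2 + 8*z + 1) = -8*z^2 - 10*z - 3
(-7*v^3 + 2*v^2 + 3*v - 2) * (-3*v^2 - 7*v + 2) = 21*v^5 + 43*v^4 - 37*v^3 - 11*v^2 + 20*v - 4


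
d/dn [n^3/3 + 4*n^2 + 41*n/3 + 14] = n^2 + 8*n + 41/3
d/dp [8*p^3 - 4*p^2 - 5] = 8*p*(3*p - 1)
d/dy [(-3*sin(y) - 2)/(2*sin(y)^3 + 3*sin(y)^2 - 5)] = 3*(4*sin(y)^3 + 7*sin(y)^2 + 4*sin(y) + 5)*cos(y)/(2*sin(y)^3 + 3*sin(y)^2 - 5)^2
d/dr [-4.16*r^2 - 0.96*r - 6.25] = -8.32*r - 0.96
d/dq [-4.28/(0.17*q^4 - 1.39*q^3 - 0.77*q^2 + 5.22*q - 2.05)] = (2.9104*q^3 - 17.8476*q^2 - 6.5912*q + 22.3416)/(-0.17*q^4 + 1.39*q^3 + 0.77*q^2 - 5.22*q + 2.05)^2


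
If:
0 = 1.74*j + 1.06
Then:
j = -0.61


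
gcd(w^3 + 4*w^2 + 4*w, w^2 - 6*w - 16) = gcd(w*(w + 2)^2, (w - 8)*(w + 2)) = w + 2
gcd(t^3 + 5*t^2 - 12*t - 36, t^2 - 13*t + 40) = 1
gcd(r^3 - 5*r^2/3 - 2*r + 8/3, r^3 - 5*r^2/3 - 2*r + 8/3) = r^3 - 5*r^2/3 - 2*r + 8/3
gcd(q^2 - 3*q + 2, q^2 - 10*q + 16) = q - 2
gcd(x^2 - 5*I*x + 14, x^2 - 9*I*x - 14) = x - 7*I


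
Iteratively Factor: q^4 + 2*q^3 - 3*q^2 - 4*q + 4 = (q - 1)*(q^3 + 3*q^2 - 4) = (q - 1)*(q + 2)*(q^2 + q - 2) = (q - 1)*(q + 2)^2*(q - 1)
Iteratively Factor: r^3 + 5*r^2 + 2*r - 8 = (r - 1)*(r^2 + 6*r + 8) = (r - 1)*(r + 2)*(r + 4)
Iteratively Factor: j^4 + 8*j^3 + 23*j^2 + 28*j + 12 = (j + 2)*(j^3 + 6*j^2 + 11*j + 6) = (j + 1)*(j + 2)*(j^2 + 5*j + 6) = (j + 1)*(j + 2)*(j + 3)*(j + 2)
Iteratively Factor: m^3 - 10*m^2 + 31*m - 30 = (m - 2)*(m^2 - 8*m + 15) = (m - 3)*(m - 2)*(m - 5)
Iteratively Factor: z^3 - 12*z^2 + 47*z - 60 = (z - 4)*(z^2 - 8*z + 15) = (z - 5)*(z - 4)*(z - 3)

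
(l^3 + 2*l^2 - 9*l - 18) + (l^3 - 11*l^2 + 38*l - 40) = 2*l^3 - 9*l^2 + 29*l - 58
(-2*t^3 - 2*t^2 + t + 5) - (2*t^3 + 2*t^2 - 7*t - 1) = -4*t^3 - 4*t^2 + 8*t + 6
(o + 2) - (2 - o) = 2*o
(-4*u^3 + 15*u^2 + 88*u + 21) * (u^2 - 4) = -4*u^5 + 15*u^4 + 104*u^3 - 39*u^2 - 352*u - 84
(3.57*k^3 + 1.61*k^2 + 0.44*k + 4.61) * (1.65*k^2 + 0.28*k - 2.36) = 5.8905*k^5 + 3.6561*k^4 - 7.2484*k^3 + 3.9301*k^2 + 0.2524*k - 10.8796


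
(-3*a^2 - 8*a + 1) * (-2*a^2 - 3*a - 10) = 6*a^4 + 25*a^3 + 52*a^2 + 77*a - 10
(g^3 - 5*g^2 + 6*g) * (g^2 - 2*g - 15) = g^5 - 7*g^4 + g^3 + 63*g^2 - 90*g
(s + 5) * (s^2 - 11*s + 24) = s^3 - 6*s^2 - 31*s + 120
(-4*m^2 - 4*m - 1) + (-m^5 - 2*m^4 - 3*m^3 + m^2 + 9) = -m^5 - 2*m^4 - 3*m^3 - 3*m^2 - 4*m + 8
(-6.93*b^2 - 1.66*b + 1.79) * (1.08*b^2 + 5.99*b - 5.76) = -7.4844*b^4 - 43.3035*b^3 + 31.9066*b^2 + 20.2837*b - 10.3104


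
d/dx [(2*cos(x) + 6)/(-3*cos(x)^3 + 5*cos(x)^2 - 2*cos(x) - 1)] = 8*(-42*sin(x) + 54*sin(2*x) - 22*sin(3*x) - 3*sin(4*x))/(-17*cos(x) + 10*cos(2*x) - 3*cos(3*x) + 6)^2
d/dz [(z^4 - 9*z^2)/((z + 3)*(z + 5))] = 2*z*(z^2 + 6*z - 15)/(z^2 + 10*z + 25)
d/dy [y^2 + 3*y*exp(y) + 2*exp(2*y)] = 3*y*exp(y) + 2*y + 4*exp(2*y) + 3*exp(y)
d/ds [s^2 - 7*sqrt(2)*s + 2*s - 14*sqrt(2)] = 2*s - 7*sqrt(2) + 2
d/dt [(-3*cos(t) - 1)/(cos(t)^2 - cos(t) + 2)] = (3*sin(t)^2 - 2*cos(t) + 4)*sin(t)/(sin(t)^2 + cos(t) - 3)^2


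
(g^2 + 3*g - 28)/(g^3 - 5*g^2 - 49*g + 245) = (g - 4)/(g^2 - 12*g + 35)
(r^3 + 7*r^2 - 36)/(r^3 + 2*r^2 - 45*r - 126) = (r - 2)/(r - 7)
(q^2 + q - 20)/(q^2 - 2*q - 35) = (q - 4)/(q - 7)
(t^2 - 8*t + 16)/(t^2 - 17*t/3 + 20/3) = 3*(t - 4)/(3*t - 5)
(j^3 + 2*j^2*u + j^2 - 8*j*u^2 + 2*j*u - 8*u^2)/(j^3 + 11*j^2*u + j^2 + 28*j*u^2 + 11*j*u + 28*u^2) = (j - 2*u)/(j + 7*u)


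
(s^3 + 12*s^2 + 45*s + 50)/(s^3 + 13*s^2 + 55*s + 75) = (s + 2)/(s + 3)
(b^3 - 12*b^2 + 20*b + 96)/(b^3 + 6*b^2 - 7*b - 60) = (b^3 - 12*b^2 + 20*b + 96)/(b^3 + 6*b^2 - 7*b - 60)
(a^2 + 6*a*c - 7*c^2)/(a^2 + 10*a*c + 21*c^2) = (a - c)/(a + 3*c)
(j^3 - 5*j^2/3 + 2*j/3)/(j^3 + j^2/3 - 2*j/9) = 3*(3*j^2 - 5*j + 2)/(9*j^2 + 3*j - 2)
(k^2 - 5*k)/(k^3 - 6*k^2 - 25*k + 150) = k/(k^2 - k - 30)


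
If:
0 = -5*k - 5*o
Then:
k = -o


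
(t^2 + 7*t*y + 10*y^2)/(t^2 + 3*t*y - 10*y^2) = (-t - 2*y)/(-t + 2*y)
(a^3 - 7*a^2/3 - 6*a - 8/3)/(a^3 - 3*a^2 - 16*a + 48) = (a^2 + 5*a/3 + 2/3)/(a^2 + a - 12)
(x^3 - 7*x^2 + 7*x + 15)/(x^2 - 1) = (x^2 - 8*x + 15)/(x - 1)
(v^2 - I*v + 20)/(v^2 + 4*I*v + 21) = (v^2 - I*v + 20)/(v^2 + 4*I*v + 21)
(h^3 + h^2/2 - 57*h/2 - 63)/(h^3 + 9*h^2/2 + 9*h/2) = (2*h^2 - 5*h - 42)/(h*(2*h + 3))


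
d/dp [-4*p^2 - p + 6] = -8*p - 1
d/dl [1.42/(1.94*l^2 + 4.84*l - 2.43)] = (-5.5096*l - 6.8728)/(1.94*l^2 + 4.84*l - 2.43)^2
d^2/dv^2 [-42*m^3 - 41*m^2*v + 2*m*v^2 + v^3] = 4*m + 6*v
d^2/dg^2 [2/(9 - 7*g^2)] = 84*(-7*g^2 - 3)/(7*g^2 - 9)^3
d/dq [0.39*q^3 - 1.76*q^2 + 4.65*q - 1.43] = 1.17*q^2 - 3.52*q + 4.65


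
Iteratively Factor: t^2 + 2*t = (t)*(t + 2)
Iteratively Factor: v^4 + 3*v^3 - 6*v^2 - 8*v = (v - 2)*(v^3 + 5*v^2 + 4*v) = (v - 2)*(v + 1)*(v^2 + 4*v) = (v - 2)*(v + 1)*(v + 4)*(v)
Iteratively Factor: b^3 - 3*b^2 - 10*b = (b + 2)*(b^2 - 5*b) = (b - 5)*(b + 2)*(b)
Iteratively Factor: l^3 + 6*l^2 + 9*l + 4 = (l + 4)*(l^2 + 2*l + 1) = (l + 1)*(l + 4)*(l + 1)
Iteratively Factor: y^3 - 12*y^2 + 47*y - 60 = (y - 4)*(y^2 - 8*y + 15) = (y - 4)*(y - 3)*(y - 5)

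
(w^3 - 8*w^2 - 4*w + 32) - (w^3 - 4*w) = 32 - 8*w^2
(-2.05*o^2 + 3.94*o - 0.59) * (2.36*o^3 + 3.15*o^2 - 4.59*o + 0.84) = -4.838*o^5 + 2.8409*o^4 + 20.4281*o^3 - 21.6651*o^2 + 6.0177*o - 0.4956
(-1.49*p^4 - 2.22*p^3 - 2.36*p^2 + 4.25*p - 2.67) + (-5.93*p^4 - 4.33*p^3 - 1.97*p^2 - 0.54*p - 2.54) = -7.42*p^4 - 6.55*p^3 - 4.33*p^2 + 3.71*p - 5.21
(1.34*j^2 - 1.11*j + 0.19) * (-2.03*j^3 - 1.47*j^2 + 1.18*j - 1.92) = -2.7202*j^5 + 0.2835*j^4 + 2.8272*j^3 - 4.1619*j^2 + 2.3554*j - 0.3648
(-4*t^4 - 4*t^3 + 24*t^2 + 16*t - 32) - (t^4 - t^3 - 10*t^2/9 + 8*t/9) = -5*t^4 - 3*t^3 + 226*t^2/9 + 136*t/9 - 32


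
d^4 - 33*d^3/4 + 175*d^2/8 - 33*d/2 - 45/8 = (d - 3)^2*(d - 5/2)*(d + 1/4)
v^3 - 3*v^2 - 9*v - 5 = (v - 5)*(v + 1)^2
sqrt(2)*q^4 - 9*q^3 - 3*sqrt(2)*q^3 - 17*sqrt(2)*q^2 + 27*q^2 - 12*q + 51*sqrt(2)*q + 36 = (q - 3)*(q - 6*sqrt(2))*(q + sqrt(2))*(sqrt(2)*q + 1)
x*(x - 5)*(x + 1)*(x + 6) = x^4 + 2*x^3 - 29*x^2 - 30*x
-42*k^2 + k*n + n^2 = (-6*k + n)*(7*k + n)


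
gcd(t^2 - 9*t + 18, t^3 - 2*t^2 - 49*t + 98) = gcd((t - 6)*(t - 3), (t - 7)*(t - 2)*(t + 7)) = 1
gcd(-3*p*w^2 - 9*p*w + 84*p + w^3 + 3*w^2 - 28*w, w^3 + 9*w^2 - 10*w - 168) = w^2 + 3*w - 28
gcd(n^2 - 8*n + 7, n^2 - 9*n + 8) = n - 1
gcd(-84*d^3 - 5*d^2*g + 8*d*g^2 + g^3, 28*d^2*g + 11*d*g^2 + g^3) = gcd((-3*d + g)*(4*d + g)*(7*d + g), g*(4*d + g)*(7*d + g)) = 28*d^2 + 11*d*g + g^2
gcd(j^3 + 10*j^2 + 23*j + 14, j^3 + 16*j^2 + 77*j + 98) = j^2 + 9*j + 14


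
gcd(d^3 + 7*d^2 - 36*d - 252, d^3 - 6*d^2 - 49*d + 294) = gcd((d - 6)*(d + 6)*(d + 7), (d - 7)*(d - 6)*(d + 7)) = d^2 + d - 42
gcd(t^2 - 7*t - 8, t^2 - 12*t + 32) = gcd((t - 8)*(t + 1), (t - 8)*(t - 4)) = t - 8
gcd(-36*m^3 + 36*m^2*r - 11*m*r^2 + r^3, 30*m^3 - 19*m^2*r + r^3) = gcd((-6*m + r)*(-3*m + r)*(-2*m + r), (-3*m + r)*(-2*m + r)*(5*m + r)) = 6*m^2 - 5*m*r + r^2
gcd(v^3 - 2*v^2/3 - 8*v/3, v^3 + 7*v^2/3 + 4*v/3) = v^2 + 4*v/3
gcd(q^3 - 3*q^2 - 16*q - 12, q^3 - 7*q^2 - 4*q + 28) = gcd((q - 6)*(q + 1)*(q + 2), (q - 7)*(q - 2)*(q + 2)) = q + 2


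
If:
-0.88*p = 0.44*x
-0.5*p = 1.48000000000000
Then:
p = -2.96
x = 5.92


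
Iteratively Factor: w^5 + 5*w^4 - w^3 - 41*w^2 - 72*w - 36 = (w + 3)*(w^4 + 2*w^3 - 7*w^2 - 20*w - 12) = (w - 3)*(w + 3)*(w^3 + 5*w^2 + 8*w + 4) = (w - 3)*(w + 2)*(w + 3)*(w^2 + 3*w + 2) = (w - 3)*(w + 2)^2*(w + 3)*(w + 1)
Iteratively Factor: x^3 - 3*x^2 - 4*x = (x + 1)*(x^2 - 4*x) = (x - 4)*(x + 1)*(x)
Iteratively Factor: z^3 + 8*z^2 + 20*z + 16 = (z + 4)*(z^2 + 4*z + 4) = (z + 2)*(z + 4)*(z + 2)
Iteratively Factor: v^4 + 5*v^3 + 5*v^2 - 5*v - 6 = (v + 2)*(v^3 + 3*v^2 - v - 3) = (v + 2)*(v + 3)*(v^2 - 1) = (v - 1)*(v + 2)*(v + 3)*(v + 1)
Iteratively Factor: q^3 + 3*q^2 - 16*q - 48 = (q + 4)*(q^2 - q - 12) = (q - 4)*(q + 4)*(q + 3)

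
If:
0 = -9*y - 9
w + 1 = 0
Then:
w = -1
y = -1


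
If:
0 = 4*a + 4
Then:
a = -1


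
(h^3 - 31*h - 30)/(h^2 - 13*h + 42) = (h^2 + 6*h + 5)/(h - 7)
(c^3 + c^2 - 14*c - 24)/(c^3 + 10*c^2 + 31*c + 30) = (c - 4)/(c + 5)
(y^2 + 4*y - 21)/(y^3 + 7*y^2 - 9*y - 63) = 1/(y + 3)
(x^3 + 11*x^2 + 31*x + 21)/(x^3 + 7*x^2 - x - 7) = (x + 3)/(x - 1)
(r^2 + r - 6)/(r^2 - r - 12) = (r - 2)/(r - 4)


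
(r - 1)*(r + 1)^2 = r^3 + r^2 - r - 1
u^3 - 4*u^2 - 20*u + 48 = (u - 6)*(u - 2)*(u + 4)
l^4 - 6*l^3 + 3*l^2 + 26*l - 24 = (l - 4)*(l - 3)*(l - 1)*(l + 2)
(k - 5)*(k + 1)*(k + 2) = k^3 - 2*k^2 - 13*k - 10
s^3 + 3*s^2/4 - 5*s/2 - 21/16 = (s - 3/2)*(s + 1/2)*(s + 7/4)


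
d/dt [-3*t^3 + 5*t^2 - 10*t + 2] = -9*t^2 + 10*t - 10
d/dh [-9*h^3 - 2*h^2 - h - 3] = -27*h^2 - 4*h - 1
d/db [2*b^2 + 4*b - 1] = 4*b + 4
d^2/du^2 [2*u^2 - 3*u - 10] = 4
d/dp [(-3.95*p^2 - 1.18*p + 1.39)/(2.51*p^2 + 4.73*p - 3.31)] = (-15.7217*p^2 + 19.1712*p - 2.6689)/(6.3001*p^4 + 23.7446*p^3 + 5.75670000000001*p^2 - 31.3126*p + 10.9561)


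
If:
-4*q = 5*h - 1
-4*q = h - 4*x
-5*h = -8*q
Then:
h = 2/15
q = 1/12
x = 7/60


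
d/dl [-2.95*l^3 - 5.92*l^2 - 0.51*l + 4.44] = -8.85*l^2 - 11.84*l - 0.51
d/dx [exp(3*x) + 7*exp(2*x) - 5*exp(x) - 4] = (3*exp(2*x) + 14*exp(x) - 5)*exp(x)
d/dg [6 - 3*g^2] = -6*g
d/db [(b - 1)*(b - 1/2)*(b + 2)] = 3*b^2 + b - 5/2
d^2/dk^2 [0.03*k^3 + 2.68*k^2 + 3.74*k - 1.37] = 0.18*k + 5.36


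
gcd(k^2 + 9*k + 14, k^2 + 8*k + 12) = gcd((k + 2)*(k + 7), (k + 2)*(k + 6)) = k + 2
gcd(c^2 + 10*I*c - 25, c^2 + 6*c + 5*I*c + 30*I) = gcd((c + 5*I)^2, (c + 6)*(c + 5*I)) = c + 5*I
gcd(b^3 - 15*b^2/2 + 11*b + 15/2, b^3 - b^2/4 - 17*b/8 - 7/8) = b + 1/2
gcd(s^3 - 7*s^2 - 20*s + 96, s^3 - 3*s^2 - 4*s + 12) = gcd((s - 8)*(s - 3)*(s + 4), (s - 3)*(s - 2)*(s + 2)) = s - 3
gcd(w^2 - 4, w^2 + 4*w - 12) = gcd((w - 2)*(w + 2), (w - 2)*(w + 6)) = w - 2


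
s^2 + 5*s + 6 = (s + 2)*(s + 3)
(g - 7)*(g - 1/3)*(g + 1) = g^3 - 19*g^2/3 - 5*g + 7/3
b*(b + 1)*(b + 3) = b^3 + 4*b^2 + 3*b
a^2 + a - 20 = (a - 4)*(a + 5)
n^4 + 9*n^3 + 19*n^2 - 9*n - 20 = (n - 1)*(n + 1)*(n + 4)*(n + 5)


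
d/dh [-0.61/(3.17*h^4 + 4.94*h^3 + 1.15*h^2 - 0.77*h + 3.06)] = (7.7348*h^3 + 9.0402*h^2 + 1.403*h - 0.4697)/(3.17*h^4 + 4.94*h^3 + 1.15*h^2 - 0.77*h + 3.06)^2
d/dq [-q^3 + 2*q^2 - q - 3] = -3*q^2 + 4*q - 1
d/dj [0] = 0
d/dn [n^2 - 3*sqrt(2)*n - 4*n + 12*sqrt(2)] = 2*n - 3*sqrt(2) - 4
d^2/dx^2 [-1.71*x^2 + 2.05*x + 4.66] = -3.42000000000000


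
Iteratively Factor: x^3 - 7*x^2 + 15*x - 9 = (x - 1)*(x^2 - 6*x + 9) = (x - 3)*(x - 1)*(x - 3)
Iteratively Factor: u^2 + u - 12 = (u + 4)*(u - 3)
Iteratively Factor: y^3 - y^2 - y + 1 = (y - 1)*(y^2 - 1) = (y - 1)^2*(y + 1)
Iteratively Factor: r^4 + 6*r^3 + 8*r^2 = (r)*(r^3 + 6*r^2 + 8*r) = r*(r + 2)*(r^2 + 4*r) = r*(r + 2)*(r + 4)*(r)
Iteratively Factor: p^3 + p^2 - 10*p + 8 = (p - 1)*(p^2 + 2*p - 8) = (p - 1)*(p + 4)*(p - 2)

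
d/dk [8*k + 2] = 8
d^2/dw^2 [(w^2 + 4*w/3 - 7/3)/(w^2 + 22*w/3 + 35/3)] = -12/(w^3 + 15*w^2 + 75*w + 125)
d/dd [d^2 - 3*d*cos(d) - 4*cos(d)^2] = 3*d*sin(d) + 2*d + 4*sin(2*d) - 3*cos(d)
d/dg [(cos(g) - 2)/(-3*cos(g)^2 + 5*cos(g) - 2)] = (3*sin(g)^2 + 12*cos(g) - 11)*sin(g)/(3*cos(g)^2 - 5*cos(g) + 2)^2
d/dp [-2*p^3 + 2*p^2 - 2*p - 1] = -6*p^2 + 4*p - 2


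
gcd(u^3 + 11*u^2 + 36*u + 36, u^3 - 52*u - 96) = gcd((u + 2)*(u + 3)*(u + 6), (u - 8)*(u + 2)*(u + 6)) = u^2 + 8*u + 12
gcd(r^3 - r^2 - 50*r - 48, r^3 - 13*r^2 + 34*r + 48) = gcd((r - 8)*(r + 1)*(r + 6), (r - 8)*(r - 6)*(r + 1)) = r^2 - 7*r - 8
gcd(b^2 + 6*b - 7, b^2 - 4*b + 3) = b - 1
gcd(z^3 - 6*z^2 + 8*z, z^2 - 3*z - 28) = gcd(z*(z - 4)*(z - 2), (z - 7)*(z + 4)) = 1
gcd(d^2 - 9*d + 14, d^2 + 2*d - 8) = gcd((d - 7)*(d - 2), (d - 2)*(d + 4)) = d - 2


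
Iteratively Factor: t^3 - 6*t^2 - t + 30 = (t - 3)*(t^2 - 3*t - 10) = (t - 3)*(t + 2)*(t - 5)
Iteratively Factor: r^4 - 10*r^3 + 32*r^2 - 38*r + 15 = (r - 1)*(r^3 - 9*r^2 + 23*r - 15) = (r - 1)^2*(r^2 - 8*r + 15) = (r - 5)*(r - 1)^2*(r - 3)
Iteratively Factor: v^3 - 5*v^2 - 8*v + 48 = (v - 4)*(v^2 - v - 12) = (v - 4)^2*(v + 3)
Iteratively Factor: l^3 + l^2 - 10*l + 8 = (l + 4)*(l^2 - 3*l + 2) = (l - 2)*(l + 4)*(l - 1)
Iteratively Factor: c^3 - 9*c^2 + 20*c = (c)*(c^2 - 9*c + 20) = c*(c - 5)*(c - 4)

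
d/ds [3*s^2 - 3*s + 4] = 6*s - 3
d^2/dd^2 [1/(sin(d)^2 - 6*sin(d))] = 2*(-2*sin(d) + 9 - 15/sin(d) - 18/sin(d)^2 + 36/sin(d)^3)/(sin(d) - 6)^3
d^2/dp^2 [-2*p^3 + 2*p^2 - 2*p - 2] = 4 - 12*p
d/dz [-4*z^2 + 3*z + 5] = 3 - 8*z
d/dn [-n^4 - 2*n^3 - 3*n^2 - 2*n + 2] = -4*n^3 - 6*n^2 - 6*n - 2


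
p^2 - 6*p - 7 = (p - 7)*(p + 1)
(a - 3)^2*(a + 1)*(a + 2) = a^4 - 3*a^3 - 7*a^2 + 15*a + 18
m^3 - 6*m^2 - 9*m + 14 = (m - 7)*(m - 1)*(m + 2)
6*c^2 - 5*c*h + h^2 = (-3*c + h)*(-2*c + h)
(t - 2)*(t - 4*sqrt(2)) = t^2 - 4*sqrt(2)*t - 2*t + 8*sqrt(2)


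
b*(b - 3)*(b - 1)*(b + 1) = b^4 - 3*b^3 - b^2 + 3*b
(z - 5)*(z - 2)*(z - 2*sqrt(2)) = z^3 - 7*z^2 - 2*sqrt(2)*z^2 + 10*z + 14*sqrt(2)*z - 20*sqrt(2)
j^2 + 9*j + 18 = (j + 3)*(j + 6)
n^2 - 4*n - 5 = (n - 5)*(n + 1)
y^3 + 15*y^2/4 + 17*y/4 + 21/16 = (y + 1/2)*(y + 3/2)*(y + 7/4)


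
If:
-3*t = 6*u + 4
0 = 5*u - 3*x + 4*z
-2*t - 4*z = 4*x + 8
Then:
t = 7*z + 8/3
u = -7*z/2 - 2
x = -9*z/2 - 10/3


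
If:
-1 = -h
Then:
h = 1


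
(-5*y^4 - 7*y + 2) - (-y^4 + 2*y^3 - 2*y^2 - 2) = -4*y^4 - 2*y^3 + 2*y^2 - 7*y + 4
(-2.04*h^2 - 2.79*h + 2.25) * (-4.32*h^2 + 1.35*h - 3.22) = 8.8128*h^4 + 9.2988*h^3 - 6.9177*h^2 + 12.0213*h - 7.245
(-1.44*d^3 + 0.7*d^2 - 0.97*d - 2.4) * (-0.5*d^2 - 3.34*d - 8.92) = 0.72*d^5 + 4.4596*d^4 + 10.9918*d^3 - 1.8042*d^2 + 16.6684*d + 21.408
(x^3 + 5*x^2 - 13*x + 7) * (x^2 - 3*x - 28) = x^5 + 2*x^4 - 56*x^3 - 94*x^2 + 343*x - 196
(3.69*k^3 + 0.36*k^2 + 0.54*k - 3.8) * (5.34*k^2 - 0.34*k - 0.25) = 19.7046*k^5 + 0.6678*k^4 + 1.8387*k^3 - 20.5656*k^2 + 1.157*k + 0.95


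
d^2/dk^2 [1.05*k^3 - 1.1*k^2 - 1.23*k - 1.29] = 6.3*k - 2.2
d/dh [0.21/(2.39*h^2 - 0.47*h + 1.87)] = (0.0987 - 1.0038*h)/(2.39*h^2 - 0.47*h + 1.87)^2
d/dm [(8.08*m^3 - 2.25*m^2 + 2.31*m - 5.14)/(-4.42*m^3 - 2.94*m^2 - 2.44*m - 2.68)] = (-1.4210854715202e-14*m^5 - 33.7002*m^4 - 19.01*m^3 - 120.8382*m^2 - 18.1632*m - 18.7324)/(19.5364*m^6 + 25.9896*m^5 + 30.2132*m^4 + 38.0384*m^3 + 21.712*m^2 + 13.0784*m + 7.1824)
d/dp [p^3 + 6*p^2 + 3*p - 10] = 3*p^2 + 12*p + 3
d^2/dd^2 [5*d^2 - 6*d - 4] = 10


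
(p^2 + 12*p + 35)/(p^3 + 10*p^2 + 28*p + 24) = (p^2 + 12*p + 35)/(p^3 + 10*p^2 + 28*p + 24)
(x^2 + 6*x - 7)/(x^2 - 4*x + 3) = (x + 7)/(x - 3)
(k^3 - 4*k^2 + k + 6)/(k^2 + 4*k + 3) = (k^2 - 5*k + 6)/(k + 3)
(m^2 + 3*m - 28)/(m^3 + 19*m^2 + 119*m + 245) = (m - 4)/(m^2 + 12*m + 35)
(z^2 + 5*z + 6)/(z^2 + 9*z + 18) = (z + 2)/(z + 6)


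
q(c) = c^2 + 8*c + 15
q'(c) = 2*c + 8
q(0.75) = 21.56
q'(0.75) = 9.50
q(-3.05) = -0.10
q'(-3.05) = 1.90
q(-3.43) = -0.68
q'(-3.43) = 1.14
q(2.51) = 41.38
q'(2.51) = 13.02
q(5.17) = 83.09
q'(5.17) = 18.34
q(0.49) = 19.16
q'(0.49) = 8.98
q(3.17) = 50.41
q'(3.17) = 14.34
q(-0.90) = 8.61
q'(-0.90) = 6.20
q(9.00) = 168.00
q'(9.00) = 26.00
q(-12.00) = 63.00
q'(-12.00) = -16.00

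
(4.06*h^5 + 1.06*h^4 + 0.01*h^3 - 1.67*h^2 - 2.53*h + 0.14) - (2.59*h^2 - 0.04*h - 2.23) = 4.06*h^5 + 1.06*h^4 + 0.01*h^3 - 4.26*h^2 - 2.49*h + 2.37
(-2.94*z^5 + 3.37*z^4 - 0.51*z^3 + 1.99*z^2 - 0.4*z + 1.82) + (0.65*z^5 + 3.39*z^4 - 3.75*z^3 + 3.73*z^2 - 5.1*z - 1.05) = -2.29*z^5 + 6.76*z^4 - 4.26*z^3 + 5.72*z^2 - 5.5*z + 0.77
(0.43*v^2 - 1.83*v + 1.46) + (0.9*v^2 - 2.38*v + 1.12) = 1.33*v^2 - 4.21*v + 2.58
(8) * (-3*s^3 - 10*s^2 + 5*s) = -24*s^3 - 80*s^2 + 40*s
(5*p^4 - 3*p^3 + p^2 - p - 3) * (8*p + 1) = 40*p^5 - 19*p^4 + 5*p^3 - 7*p^2 - 25*p - 3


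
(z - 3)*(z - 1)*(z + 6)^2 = z^4 + 8*z^3 - 9*z^2 - 108*z + 108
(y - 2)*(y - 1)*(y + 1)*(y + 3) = y^4 + y^3 - 7*y^2 - y + 6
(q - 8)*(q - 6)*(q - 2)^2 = q^4 - 18*q^3 + 108*q^2 - 248*q + 192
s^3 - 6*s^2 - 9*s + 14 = (s - 7)*(s - 1)*(s + 2)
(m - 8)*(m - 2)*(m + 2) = m^3 - 8*m^2 - 4*m + 32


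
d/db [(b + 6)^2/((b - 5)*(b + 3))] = 2*(-7*b^2 - 51*b - 54)/(b^4 - 4*b^3 - 26*b^2 + 60*b + 225)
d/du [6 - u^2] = -2*u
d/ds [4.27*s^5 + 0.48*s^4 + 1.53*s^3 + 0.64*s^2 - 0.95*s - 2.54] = 21.35*s^4 + 1.92*s^3 + 4.59*s^2 + 1.28*s - 0.95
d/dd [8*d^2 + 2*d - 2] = 16*d + 2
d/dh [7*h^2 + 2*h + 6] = 14*h + 2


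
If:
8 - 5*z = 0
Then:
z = 8/5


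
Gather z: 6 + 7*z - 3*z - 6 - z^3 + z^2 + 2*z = -z^3 + z^2 + 6*z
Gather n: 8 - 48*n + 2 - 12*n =10 - 60*n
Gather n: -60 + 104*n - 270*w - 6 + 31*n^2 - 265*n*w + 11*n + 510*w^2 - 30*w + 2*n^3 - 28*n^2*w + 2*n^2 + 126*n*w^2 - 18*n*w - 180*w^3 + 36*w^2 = 2*n^3 + n^2*(33 - 28*w) + n*(126*w^2 - 283*w + 115) - 180*w^3 + 546*w^2 - 300*w - 66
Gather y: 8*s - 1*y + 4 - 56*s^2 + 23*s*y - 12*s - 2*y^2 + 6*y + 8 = -56*s^2 - 4*s - 2*y^2 + y*(23*s + 5) + 12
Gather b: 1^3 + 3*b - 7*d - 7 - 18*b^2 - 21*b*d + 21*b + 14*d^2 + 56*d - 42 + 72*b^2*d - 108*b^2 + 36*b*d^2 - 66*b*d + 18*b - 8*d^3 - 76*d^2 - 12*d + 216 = b^2*(72*d - 126) + b*(36*d^2 - 87*d + 42) - 8*d^3 - 62*d^2 + 37*d + 168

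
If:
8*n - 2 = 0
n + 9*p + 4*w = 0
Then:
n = 1/4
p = -4*w/9 - 1/36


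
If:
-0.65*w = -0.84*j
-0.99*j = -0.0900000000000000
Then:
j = 0.09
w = 0.12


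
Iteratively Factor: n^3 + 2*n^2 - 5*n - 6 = (n + 3)*(n^2 - n - 2) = (n + 1)*(n + 3)*(n - 2)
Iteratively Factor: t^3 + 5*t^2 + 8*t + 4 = (t + 2)*(t^2 + 3*t + 2) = (t + 1)*(t + 2)*(t + 2)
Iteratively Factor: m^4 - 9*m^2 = (m)*(m^3 - 9*m) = m^2*(m^2 - 9) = m^2*(m - 3)*(m + 3)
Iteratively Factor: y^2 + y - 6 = (y + 3)*(y - 2)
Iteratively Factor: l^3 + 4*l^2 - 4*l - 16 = (l + 2)*(l^2 + 2*l - 8) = (l - 2)*(l + 2)*(l + 4)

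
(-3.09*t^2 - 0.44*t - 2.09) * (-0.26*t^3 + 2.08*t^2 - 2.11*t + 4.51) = 0.8034*t^5 - 6.3128*t^4 + 6.1481*t^3 - 17.3547*t^2 + 2.4255*t - 9.4259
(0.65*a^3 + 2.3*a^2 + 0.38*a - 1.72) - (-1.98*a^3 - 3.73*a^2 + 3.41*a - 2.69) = 2.63*a^3 + 6.03*a^2 - 3.03*a + 0.97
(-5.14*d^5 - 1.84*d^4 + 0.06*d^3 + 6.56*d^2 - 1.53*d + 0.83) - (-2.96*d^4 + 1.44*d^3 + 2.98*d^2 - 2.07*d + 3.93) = -5.14*d^5 + 1.12*d^4 - 1.38*d^3 + 3.58*d^2 + 0.54*d - 3.1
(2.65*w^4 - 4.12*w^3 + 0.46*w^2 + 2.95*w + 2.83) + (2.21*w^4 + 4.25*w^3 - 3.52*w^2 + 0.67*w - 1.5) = 4.86*w^4 + 0.13*w^3 - 3.06*w^2 + 3.62*w + 1.33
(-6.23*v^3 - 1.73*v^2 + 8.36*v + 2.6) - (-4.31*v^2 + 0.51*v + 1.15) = -6.23*v^3 + 2.58*v^2 + 7.85*v + 1.45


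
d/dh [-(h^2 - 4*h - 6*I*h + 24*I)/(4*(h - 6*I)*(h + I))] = (-4 - I)/(4*(h^2 + 2*I*h - 1))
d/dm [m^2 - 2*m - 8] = 2*m - 2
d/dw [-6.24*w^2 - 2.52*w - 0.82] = -12.48*w - 2.52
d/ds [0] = 0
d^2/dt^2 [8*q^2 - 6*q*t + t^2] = 2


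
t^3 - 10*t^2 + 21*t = t*(t - 7)*(t - 3)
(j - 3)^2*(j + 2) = j^3 - 4*j^2 - 3*j + 18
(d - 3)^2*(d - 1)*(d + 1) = d^4 - 6*d^3 + 8*d^2 + 6*d - 9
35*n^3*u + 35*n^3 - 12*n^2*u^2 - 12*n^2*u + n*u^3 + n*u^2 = (-7*n + u)*(-5*n + u)*(n*u + n)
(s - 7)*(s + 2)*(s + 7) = s^3 + 2*s^2 - 49*s - 98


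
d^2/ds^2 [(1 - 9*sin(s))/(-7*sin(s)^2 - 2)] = (-3969*sin(s)^5 + 196*sin(s)^4 - 350*sin(s)^2 + 5283*sin(s)/2 - 1512*sin(3*s) + 441*sin(5*s)/2 + 28)/(7*sin(s)^2 + 2)^3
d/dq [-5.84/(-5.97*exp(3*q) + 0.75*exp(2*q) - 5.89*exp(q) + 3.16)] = (-104.5944*exp(2*q) + 8.76*exp(q) - 34.3976)*exp(q)/(5.97*exp(3*q) - 0.75*exp(2*q) + 5.89*exp(q) - 3.16)^2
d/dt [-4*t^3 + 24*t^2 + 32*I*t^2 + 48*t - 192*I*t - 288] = -12*t^2 + t*(48 + 64*I) + 48 - 192*I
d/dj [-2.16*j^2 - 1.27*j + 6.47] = -4.32*j - 1.27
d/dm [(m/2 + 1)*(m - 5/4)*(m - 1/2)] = 3*m^2/2 + m/4 - 23/16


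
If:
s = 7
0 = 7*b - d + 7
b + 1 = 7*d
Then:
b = -1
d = 0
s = 7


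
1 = 1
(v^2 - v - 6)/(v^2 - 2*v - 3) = (v + 2)/(v + 1)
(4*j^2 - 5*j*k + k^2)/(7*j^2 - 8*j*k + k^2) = (4*j - k)/(7*j - k)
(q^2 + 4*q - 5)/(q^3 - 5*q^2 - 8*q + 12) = (q + 5)/(q^2 - 4*q - 12)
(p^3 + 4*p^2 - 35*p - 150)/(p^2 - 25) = (p^2 - p - 30)/(p - 5)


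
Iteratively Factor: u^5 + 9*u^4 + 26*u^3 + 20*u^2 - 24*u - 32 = (u + 4)*(u^4 + 5*u^3 + 6*u^2 - 4*u - 8) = (u + 2)*(u + 4)*(u^3 + 3*u^2 - 4) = (u - 1)*(u + 2)*(u + 4)*(u^2 + 4*u + 4) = (u - 1)*(u + 2)^2*(u + 4)*(u + 2)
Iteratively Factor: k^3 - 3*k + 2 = (k - 1)*(k^2 + k - 2) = (k - 1)^2*(k + 2)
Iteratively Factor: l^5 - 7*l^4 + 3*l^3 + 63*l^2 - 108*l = (l + 3)*(l^4 - 10*l^3 + 33*l^2 - 36*l) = (l - 3)*(l + 3)*(l^3 - 7*l^2 + 12*l) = (l - 3)^2*(l + 3)*(l^2 - 4*l) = l*(l - 3)^2*(l + 3)*(l - 4)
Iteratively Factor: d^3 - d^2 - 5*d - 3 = (d + 1)*(d^2 - 2*d - 3) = (d - 3)*(d + 1)*(d + 1)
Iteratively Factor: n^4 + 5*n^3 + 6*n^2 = (n + 3)*(n^3 + 2*n^2) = (n + 2)*(n + 3)*(n^2) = n*(n + 2)*(n + 3)*(n)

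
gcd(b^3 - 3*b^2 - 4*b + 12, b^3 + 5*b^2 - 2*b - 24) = b - 2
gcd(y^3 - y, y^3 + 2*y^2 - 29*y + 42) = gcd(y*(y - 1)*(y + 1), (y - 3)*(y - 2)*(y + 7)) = 1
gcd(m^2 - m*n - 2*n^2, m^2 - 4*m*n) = 1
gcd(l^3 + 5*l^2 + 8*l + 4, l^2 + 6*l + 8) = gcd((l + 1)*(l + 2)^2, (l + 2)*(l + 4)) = l + 2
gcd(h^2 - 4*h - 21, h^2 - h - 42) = h - 7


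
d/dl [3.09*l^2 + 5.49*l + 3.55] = 6.18*l + 5.49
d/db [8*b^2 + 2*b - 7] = 16*b + 2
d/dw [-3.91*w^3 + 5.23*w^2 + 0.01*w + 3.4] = -11.73*w^2 + 10.46*w + 0.01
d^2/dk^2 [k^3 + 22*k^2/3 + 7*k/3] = 6*k + 44/3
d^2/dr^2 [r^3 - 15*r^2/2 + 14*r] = 6*r - 15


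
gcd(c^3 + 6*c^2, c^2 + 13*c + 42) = c + 6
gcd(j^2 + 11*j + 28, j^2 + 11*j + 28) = j^2 + 11*j + 28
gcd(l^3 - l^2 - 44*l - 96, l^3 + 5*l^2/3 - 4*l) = l + 3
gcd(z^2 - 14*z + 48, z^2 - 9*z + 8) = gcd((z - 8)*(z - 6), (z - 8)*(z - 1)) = z - 8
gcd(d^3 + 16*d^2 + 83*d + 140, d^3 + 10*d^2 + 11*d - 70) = d^2 + 12*d + 35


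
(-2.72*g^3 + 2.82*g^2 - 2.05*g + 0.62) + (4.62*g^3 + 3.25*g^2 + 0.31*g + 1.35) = 1.9*g^3 + 6.07*g^2 - 1.74*g + 1.97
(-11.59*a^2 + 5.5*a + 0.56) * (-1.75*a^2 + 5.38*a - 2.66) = 20.2825*a^4 - 71.9792*a^3 + 59.4394*a^2 - 11.6172*a - 1.4896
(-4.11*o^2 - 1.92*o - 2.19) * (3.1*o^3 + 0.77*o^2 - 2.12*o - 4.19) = -12.741*o^5 - 9.1167*o^4 + 0.4458*o^3 + 19.605*o^2 + 12.6876*o + 9.1761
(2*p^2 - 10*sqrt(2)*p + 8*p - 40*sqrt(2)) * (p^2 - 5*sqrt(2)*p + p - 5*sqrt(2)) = 2*p^4 - 20*sqrt(2)*p^3 + 10*p^3 - 100*sqrt(2)*p^2 + 108*p^2 - 80*sqrt(2)*p + 500*p + 400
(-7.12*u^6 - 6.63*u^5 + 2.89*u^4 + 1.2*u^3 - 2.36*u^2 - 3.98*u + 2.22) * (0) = 0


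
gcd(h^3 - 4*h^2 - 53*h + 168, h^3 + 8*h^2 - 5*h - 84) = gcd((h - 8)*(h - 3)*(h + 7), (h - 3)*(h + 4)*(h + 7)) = h^2 + 4*h - 21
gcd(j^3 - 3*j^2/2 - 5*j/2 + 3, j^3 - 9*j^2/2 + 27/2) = j + 3/2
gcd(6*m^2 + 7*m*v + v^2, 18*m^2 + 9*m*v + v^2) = 6*m + v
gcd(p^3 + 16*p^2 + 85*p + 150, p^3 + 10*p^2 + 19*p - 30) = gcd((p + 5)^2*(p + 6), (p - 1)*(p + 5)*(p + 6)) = p^2 + 11*p + 30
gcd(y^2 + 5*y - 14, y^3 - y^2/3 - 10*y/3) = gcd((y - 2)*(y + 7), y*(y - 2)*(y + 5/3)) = y - 2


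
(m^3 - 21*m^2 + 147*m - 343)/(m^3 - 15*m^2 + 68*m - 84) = (m^2 - 14*m + 49)/(m^2 - 8*m + 12)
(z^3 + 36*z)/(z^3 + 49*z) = (z^2 + 36)/(z^2 + 49)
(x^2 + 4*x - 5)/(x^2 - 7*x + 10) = (x^2 + 4*x - 5)/(x^2 - 7*x + 10)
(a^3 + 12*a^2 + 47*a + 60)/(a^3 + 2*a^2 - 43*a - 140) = (a + 3)/(a - 7)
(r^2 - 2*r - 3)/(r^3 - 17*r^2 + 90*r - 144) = (r + 1)/(r^2 - 14*r + 48)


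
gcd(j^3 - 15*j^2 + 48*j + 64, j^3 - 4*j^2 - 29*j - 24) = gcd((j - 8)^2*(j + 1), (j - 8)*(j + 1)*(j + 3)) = j^2 - 7*j - 8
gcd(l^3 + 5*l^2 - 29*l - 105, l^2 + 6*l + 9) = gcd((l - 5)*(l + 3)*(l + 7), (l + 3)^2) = l + 3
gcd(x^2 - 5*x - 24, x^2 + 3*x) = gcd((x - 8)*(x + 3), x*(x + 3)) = x + 3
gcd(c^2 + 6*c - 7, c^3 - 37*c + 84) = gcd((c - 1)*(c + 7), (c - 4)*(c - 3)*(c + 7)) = c + 7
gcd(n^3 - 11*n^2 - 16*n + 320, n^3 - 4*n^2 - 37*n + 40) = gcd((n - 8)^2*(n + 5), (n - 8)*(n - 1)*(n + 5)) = n^2 - 3*n - 40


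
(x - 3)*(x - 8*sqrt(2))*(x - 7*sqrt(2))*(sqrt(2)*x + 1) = sqrt(2)*x^4 - 29*x^3 - 3*sqrt(2)*x^3 + 87*x^2 + 97*sqrt(2)*x^2 - 291*sqrt(2)*x + 112*x - 336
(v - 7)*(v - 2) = v^2 - 9*v + 14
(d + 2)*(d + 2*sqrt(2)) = d^2 + 2*d + 2*sqrt(2)*d + 4*sqrt(2)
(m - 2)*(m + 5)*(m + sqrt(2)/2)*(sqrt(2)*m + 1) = sqrt(2)*m^4 + 2*m^3 + 3*sqrt(2)*m^3 - 19*sqrt(2)*m^2/2 + 6*m^2 - 20*m + 3*sqrt(2)*m/2 - 5*sqrt(2)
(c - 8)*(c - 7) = c^2 - 15*c + 56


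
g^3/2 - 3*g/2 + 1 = (g/2 + 1)*(g - 1)^2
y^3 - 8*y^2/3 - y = y*(y - 3)*(y + 1/3)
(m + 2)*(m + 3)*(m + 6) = m^3 + 11*m^2 + 36*m + 36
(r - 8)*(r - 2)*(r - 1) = r^3 - 11*r^2 + 26*r - 16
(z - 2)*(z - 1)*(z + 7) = z^3 + 4*z^2 - 19*z + 14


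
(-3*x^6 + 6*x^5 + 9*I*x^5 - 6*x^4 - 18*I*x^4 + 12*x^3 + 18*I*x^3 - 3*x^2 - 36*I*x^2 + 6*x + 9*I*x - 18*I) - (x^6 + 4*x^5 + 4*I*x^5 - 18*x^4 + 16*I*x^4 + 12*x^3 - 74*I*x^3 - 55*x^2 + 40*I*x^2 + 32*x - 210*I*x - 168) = -4*x^6 + 2*x^5 + 5*I*x^5 + 12*x^4 - 34*I*x^4 + 92*I*x^3 + 52*x^2 - 76*I*x^2 - 26*x + 219*I*x + 168 - 18*I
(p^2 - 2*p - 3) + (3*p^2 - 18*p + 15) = 4*p^2 - 20*p + 12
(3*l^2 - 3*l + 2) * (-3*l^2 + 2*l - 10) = -9*l^4 + 15*l^3 - 42*l^2 + 34*l - 20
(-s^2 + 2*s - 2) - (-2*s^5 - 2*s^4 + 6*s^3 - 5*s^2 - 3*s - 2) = 2*s^5 + 2*s^4 - 6*s^3 + 4*s^2 + 5*s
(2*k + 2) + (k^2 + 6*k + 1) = k^2 + 8*k + 3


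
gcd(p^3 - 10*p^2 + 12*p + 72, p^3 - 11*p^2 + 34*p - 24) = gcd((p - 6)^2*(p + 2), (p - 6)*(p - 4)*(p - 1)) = p - 6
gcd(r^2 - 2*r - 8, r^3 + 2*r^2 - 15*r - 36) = r - 4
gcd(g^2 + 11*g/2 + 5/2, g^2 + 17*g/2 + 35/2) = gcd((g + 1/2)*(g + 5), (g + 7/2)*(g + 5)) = g + 5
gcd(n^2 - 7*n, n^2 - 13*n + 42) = n - 7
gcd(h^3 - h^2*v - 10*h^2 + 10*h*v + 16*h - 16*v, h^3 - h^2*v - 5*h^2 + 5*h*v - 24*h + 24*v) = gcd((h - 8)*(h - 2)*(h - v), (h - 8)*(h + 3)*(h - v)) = -h^2 + h*v + 8*h - 8*v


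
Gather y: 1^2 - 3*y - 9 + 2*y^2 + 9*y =2*y^2 + 6*y - 8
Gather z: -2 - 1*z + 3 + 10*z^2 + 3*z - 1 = 10*z^2 + 2*z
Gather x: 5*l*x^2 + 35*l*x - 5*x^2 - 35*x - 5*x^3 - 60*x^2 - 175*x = -5*x^3 + x^2*(5*l - 65) + x*(35*l - 210)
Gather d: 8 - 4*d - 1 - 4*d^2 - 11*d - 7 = -4*d^2 - 15*d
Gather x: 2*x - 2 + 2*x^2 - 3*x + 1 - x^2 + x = x^2 - 1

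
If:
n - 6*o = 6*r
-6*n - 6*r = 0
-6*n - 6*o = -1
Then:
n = 1/13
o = 7/78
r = -1/13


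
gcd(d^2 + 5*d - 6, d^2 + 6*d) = d + 6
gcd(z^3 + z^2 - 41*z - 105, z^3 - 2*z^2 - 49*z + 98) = z - 7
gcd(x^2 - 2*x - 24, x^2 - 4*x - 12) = x - 6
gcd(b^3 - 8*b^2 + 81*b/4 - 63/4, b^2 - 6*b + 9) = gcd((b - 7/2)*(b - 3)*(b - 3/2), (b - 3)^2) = b - 3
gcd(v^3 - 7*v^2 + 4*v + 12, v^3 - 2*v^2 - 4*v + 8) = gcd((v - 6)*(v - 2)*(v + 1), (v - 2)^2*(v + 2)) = v - 2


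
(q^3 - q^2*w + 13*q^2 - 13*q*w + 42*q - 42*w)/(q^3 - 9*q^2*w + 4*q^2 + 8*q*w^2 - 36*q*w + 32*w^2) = (q^2 + 13*q + 42)/(q^2 - 8*q*w + 4*q - 32*w)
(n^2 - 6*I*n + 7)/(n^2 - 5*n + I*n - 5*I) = (n - 7*I)/(n - 5)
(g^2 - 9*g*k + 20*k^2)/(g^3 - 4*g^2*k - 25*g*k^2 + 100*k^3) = 1/(g + 5*k)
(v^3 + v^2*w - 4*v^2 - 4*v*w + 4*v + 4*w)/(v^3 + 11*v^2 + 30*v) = (v^3 + v^2*w - 4*v^2 - 4*v*w + 4*v + 4*w)/(v*(v^2 + 11*v + 30))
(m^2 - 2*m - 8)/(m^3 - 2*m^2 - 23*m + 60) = (m + 2)/(m^2 + 2*m - 15)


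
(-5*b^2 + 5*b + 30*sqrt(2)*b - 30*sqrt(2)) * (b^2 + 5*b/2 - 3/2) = -5*b^4 - 15*b^3/2 + 30*sqrt(2)*b^3 + 20*b^2 + 45*sqrt(2)*b^2 - 120*sqrt(2)*b - 15*b/2 + 45*sqrt(2)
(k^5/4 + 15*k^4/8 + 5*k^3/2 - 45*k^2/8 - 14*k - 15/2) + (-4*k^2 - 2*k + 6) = k^5/4 + 15*k^4/8 + 5*k^3/2 - 77*k^2/8 - 16*k - 3/2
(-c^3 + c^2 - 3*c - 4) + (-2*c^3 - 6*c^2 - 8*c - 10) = -3*c^3 - 5*c^2 - 11*c - 14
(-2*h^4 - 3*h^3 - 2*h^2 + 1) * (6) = -12*h^4 - 18*h^3 - 12*h^2 + 6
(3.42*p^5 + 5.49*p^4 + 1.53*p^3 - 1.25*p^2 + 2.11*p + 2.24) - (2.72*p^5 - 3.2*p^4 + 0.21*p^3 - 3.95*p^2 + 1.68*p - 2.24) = 0.7*p^5 + 8.69*p^4 + 1.32*p^3 + 2.7*p^2 + 0.43*p + 4.48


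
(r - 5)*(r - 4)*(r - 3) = r^3 - 12*r^2 + 47*r - 60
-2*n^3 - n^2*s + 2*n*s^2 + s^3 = (-n + s)*(n + s)*(2*n + s)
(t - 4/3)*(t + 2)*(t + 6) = t^3 + 20*t^2/3 + 4*t/3 - 16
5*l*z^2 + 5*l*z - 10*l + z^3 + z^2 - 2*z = (5*l + z)*(z - 1)*(z + 2)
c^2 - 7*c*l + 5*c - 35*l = (c + 5)*(c - 7*l)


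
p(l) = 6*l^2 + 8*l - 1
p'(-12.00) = -136.00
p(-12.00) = 767.00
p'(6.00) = 80.00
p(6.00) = 263.00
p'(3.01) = 44.12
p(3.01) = 77.44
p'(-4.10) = -41.20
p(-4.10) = 67.06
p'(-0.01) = 7.88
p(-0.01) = -1.08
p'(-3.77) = -37.24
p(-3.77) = 54.12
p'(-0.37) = 3.56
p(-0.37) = -3.14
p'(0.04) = 8.48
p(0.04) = -0.67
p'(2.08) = 32.96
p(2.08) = 41.60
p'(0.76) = 17.12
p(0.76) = 8.55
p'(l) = 12*l + 8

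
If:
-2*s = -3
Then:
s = 3/2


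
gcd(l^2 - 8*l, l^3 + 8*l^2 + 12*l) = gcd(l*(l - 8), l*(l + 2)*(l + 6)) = l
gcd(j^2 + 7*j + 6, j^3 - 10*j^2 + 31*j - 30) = 1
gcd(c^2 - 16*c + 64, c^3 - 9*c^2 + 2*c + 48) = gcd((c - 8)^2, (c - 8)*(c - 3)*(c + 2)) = c - 8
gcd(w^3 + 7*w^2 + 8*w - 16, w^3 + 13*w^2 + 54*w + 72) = w + 4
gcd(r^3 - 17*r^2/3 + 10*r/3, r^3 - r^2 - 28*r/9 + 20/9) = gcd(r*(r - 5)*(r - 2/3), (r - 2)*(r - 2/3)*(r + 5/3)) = r - 2/3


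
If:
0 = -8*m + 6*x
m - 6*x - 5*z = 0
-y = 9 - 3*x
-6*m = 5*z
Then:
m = 0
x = 0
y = -9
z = 0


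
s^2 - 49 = (s - 7)*(s + 7)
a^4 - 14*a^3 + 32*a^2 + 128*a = a*(a - 8)^2*(a + 2)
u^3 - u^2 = u^2*(u - 1)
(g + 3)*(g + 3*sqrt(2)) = g^2 + 3*g + 3*sqrt(2)*g + 9*sqrt(2)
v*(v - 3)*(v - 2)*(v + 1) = v^4 - 4*v^3 + v^2 + 6*v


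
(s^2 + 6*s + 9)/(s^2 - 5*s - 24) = (s + 3)/(s - 8)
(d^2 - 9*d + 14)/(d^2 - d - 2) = (d - 7)/(d + 1)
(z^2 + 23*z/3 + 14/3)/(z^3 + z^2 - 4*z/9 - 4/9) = 3*(z + 7)/(3*z^2 + z - 2)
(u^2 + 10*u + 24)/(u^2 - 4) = (u^2 + 10*u + 24)/(u^2 - 4)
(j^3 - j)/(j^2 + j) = j - 1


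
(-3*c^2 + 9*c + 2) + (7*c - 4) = -3*c^2 + 16*c - 2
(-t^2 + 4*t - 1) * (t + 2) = -t^3 + 2*t^2 + 7*t - 2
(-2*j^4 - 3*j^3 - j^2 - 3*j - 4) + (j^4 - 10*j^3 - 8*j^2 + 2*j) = -j^4 - 13*j^3 - 9*j^2 - j - 4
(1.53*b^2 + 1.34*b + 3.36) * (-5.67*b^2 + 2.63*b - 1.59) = -8.6751*b^4 - 3.5739*b^3 - 17.9597*b^2 + 6.7062*b - 5.3424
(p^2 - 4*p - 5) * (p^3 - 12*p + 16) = p^5 - 4*p^4 - 17*p^3 + 64*p^2 - 4*p - 80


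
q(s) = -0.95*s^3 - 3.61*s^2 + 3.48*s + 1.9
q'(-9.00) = -162.39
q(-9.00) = 370.72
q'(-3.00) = -0.51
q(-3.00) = -15.38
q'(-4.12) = -15.15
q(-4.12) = -7.28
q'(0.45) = -0.35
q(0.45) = 2.65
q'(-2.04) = 6.35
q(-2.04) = -12.16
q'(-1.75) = 7.39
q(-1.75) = -10.15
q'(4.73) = -94.43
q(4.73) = -162.94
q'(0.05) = 3.11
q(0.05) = 2.06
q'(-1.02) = 7.88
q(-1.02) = -4.40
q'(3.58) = -58.89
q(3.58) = -75.50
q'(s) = -2.85*s^2 - 7.22*s + 3.48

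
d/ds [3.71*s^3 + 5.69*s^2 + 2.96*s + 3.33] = 11.13*s^2 + 11.38*s + 2.96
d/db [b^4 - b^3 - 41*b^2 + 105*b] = 4*b^3 - 3*b^2 - 82*b + 105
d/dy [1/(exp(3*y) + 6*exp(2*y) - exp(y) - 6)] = (-3*exp(2*y) - 12*exp(y) + 1)*exp(y)/(exp(3*y) + 6*exp(2*y) - exp(y) - 6)^2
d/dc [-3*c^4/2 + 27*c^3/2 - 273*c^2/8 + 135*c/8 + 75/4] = -6*c^3 + 81*c^2/2 - 273*c/4 + 135/8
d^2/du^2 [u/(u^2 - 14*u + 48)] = 2*(4*u*(u - 7)^2 + (14 - 3*u)*(u^2 - 14*u + 48))/(u^2 - 14*u + 48)^3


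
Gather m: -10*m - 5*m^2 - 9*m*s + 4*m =-5*m^2 + m*(-9*s - 6)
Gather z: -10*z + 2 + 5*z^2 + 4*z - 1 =5*z^2 - 6*z + 1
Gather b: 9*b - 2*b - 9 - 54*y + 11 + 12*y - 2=7*b - 42*y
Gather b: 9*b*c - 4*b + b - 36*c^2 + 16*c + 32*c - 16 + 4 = b*(9*c - 3) - 36*c^2 + 48*c - 12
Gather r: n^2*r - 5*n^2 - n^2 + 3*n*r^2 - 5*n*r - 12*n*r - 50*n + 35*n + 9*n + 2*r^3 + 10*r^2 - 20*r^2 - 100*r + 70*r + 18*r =-6*n^2 - 6*n + 2*r^3 + r^2*(3*n - 10) + r*(n^2 - 17*n - 12)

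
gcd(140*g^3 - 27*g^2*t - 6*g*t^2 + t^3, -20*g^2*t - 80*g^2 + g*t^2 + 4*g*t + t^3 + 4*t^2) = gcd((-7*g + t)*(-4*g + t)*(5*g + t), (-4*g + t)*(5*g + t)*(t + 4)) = -20*g^2 + g*t + t^2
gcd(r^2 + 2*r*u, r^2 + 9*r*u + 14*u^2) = r + 2*u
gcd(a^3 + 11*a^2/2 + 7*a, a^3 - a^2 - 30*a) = a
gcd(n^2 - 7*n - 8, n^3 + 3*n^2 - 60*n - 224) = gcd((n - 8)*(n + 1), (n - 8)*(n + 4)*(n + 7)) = n - 8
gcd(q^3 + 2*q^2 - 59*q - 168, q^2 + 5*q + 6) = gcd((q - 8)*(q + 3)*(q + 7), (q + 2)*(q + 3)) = q + 3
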